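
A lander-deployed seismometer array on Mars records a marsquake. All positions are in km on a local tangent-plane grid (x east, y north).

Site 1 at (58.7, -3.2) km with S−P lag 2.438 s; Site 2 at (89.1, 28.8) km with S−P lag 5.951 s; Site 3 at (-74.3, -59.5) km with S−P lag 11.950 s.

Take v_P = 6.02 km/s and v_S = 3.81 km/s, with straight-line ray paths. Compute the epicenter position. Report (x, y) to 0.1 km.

Distance from S−P lag: d = Δt · v_P v_S / (v_P − v_S) = Δt · (6.02·3.81)/(6.02−3.81) ≈ 10.3784·Δt.
So d_Site 1 = 25.30, d_Site 2 = 61.76, d_Site 3 = 124.02 km.
Circle about each station: (x − 58.7)² + (y + 3.2)² = 25.30²; (x − 89.1)² + (y − 28.8)² = 61.76²; (x + 74.3)² + (y + 59.5)² = 124.02².
Subtracting pairs of circle equations eliminates x²+y² and gives linear equations (the radical axes):
60.8 x + 64.0 y = 2138.11
-266.0 x − 112.6 y = -9136.06
Solving the 2×2 system: x ≈ 33.8, y ≈ 1.3 km.

(33.8, 1.3)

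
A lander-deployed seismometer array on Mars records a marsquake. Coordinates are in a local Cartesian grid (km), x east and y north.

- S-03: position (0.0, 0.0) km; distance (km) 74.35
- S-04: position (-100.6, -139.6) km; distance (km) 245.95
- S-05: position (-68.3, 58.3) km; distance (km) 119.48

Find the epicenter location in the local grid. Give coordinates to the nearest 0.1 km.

(51.1, 54.0)

Circle about each station: x² + y² = 74.35²; (x + 100.6)² + (y + 139.6)² = 245.95²; (x + 68.3)² + (y − 58.3)² = 119.48².
Subtracting the S-03 equation from the S-04 and S-05 equations removes the quadratic terms:
-201.2 x − 279.2 y = -25354.96
-136.6 x + 116.6 y = -683.77
Solving the 2×2 system: x ≈ 51.1, y ≈ 54.0 km.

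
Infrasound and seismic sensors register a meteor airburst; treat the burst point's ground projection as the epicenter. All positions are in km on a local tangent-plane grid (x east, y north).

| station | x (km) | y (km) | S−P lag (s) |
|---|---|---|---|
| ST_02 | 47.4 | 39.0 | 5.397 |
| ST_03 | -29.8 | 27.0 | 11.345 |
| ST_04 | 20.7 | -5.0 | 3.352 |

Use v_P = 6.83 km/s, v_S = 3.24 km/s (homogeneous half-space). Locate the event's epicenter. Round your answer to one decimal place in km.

Distance from S−P lag: d = Δt · v_P v_S / (v_P − v_S) = Δt · (6.83·3.24)/(6.83−3.24) ≈ 6.1641·Δt.
So d_ST_02 = 33.27, d_ST_03 = 69.93, d_ST_04 = 20.66 km.
Circle about each station: (x − 47.4)² + (y − 39.0)² = 33.27²; (x + 29.8)² + (y − 27.0)² = 69.93²; (x − 20.7)² + (y + 5.0)² = 20.66².
Subtracting the ST_02 equation from the ST_03 and ST_04 equations removes the quadratic terms:
-154.4 x − 24.0 y = -5934.03
-53.4 x − 88.0 y = -2634.21
Solving the 2×2 system: x ≈ 37.3, y ≈ 7.3 km.
Check against ST_02 (with the unrounded x, y): √((x − 47.4)²+(y − 39.0)²) = 33.27 ≈ 33.27 km. ✓

x ≈ 37.3 km, y ≈ 7.3 km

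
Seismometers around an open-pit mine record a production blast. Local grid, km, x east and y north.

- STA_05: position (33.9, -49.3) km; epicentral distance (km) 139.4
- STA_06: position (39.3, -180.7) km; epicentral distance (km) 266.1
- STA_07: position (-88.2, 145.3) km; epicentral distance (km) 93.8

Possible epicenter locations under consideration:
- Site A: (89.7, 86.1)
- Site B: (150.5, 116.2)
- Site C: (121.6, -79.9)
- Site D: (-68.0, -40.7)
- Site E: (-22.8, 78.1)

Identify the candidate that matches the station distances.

Site E

For each candidate, compare |candidate − station| to the reported distance:
Site A: residuals STA_05 7.0, STA_06 5.4, STA_07 93.7 → max 93.7 km
Site B: residuals STA_05 63.0, STA_06 50.9, STA_07 146.7 → max 146.7 km
Site C: residuals STA_05 46.5, STA_06 136.0, STA_07 214.0 → max 214.0 km
Site D: residuals STA_05 37.1, STA_06 89.7, STA_07 93.3 → max 93.3 km
Site E: residuals STA_05 0.0, STA_06 0.0, STA_07 0.0 → max 0.0 km
Only Site E has all residuals ≈ 0.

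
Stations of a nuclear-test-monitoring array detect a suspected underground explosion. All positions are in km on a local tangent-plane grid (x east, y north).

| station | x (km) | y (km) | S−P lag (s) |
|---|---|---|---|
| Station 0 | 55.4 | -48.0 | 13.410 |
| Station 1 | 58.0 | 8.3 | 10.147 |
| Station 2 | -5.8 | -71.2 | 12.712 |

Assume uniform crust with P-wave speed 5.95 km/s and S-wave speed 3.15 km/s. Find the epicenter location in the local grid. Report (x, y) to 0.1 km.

x ≈ -9.7 km, y ≈ 13.8 km

Distance from S−P lag: d = Δt · v_P v_S / (v_P − v_S) = Δt · (5.95·3.15)/(5.95−3.15) ≈ 6.6937·Δt.
So d_Station 0 = 89.76, d_Station 1 = 67.92, d_Station 2 = 85.09 km.
Circle about each station: (x − 55.4)² + (y + 48.0)² = 89.76²; (x − 58.0)² + (y − 8.3)² = 67.92²; (x + 5.8)² + (y + 71.2)² = 85.09².
Subtracting the Station 0 equation from the Station 1 and Station 2 equations removes the quadratic terms:
5.2 x + 112.6 y = 1503.46
-122.4 x − 46.4 y = 546.47
Solving the 2×2 system: x ≈ -9.7, y ≈ 13.8 km.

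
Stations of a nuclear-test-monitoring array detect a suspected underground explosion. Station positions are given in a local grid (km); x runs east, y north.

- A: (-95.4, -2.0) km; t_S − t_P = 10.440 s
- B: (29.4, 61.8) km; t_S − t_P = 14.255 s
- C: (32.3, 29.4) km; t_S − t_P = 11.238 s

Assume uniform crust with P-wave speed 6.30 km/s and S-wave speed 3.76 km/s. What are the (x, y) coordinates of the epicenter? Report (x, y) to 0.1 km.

x ≈ -18.8 km, y ≈ -62.1 km

Distance from S−P lag: d = Δt · v_P v_S / (v_P − v_S) = Δt · (6.30·3.76)/(6.30−3.76) ≈ 9.3260·Δt.
So d_A = 97.36, d_B = 132.94, d_C = 104.81 km.
Circle about each station: (x + 95.4)² + (y + 2.0)² = 97.36²; (x − 29.4)² + (y − 61.8)² = 132.94²; (x − 32.3)² + (y − 29.4)² = 104.81².
Subtracting the A equation from the B and C equations removes the quadratic terms:
249.6 x + 127.6 y = -12615.63
255.4 x + 62.8 y = -8703.68
Solving the 2×2 system: x ≈ -18.8, y ≈ -62.1 km.
Check against A (with the unrounded x, y): √((x + 95.4)²+(y + 2.0)²) = 97.32 ≈ 97.36 km. ✓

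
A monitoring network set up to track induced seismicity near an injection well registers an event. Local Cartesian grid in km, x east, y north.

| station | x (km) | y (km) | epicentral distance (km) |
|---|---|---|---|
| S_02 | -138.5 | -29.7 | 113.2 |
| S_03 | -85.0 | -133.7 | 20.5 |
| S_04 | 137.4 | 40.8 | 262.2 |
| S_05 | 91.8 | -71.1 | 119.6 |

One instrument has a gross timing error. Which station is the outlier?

Solve using three stations at a time. Using S_02, S_03, S_04 (subtract circle equations pairwise → linear system) gives (x, y) ≈ (-69.9, -119.8).
Distances from that point to each station vs reported:
  S_02: calculated 113.2 vs reported 113.2 → residual 0.0 km
  S_03: calculated 20.6 vs reported 20.5 → residual 0.1 km
  S_04: calculated 262.2 vs reported 262.2 → residual 0.0 km
  S_05: calculated 168.9 vs reported 119.6 → residual 49.3 km
S_02, S_03, S_04 are mutually consistent (residuals ≈ 0); S_05 is off by 49.3 km.

S_05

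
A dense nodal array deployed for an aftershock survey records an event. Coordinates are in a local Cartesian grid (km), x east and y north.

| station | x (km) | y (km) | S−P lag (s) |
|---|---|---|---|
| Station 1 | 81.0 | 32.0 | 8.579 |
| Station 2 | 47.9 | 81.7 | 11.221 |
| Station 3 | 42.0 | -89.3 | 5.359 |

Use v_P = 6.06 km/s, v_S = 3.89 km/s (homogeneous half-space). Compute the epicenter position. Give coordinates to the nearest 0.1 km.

Distance from S−P lag: d = Δt · v_P v_S / (v_P − v_S) = Δt · (6.06·3.89)/(6.06−3.89) ≈ 10.8633·Δt.
So d_Station 1 = 93.20, d_Station 2 = 121.90, d_Station 3 = 58.22 km.
Circle about each station: (x − 81.0)² + (y − 32.0)² = 93.20²; (x − 47.9)² + (y − 81.7)² = 121.90²; (x − 42.0)² + (y + 89.3)² = 58.22².
Subtracting pairs of circle equations eliminates x²+y² and gives linear equations (the radical axes):
-66.2 x + 99.4 y = -4789.07
-78.0 x − 242.6 y = 7450.16
Solving the 2×2 system: x ≈ 17.7, y ≈ -36.4 km.
Check against Station 1 (with the unrounded x, y): √((x − 81.0)²+(y − 32.0)²) = 93.20 ≈ 93.20 km. ✓

x ≈ 17.7 km, y ≈ -36.4 km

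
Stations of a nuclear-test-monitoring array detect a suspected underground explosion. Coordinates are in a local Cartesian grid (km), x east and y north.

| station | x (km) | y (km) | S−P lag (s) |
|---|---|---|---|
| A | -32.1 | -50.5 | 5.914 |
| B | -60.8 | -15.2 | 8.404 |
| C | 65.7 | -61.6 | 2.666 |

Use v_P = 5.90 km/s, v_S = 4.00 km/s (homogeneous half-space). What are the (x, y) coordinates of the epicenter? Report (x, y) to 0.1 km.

Distance from S−P lag: d = Δt · v_P v_S / (v_P − v_S) = Δt · (5.90·4.00)/(5.90−4.00) ≈ 12.4211·Δt.
So d_A = 73.46, d_B = 104.39, d_C = 33.11 km.
Circle about each station: (x + 32.1)² + (y + 50.5)² = 73.46²; (x + 60.8)² + (y + 15.2)² = 104.39²; (x − 65.7)² + (y + 61.6)² = 33.11².
Subtracting the A equation from the B and C equations removes the quadratic terms:
-57.4 x + 70.6 y = -5153.88
195.6 x − 22.2 y = 8830.49
Solving the 2×2 system: x ≈ 40.6, y ≈ -40.0 km.

x ≈ 40.6 km, y ≈ -40.0 km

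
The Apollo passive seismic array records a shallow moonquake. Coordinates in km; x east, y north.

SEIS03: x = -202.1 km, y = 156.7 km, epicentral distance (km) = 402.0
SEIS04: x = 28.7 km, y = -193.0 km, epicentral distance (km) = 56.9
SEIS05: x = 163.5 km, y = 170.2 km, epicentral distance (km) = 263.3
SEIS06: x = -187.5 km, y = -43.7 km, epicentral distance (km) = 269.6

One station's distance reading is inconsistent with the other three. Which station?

Solve using three stations at a time. Using SEIS03, SEIS04, SEIS06 (subtract circle equations pairwise → linear system) gives (x, y) ≈ (61.6, -146.7).
Distances from that point to each station vs reported:
  SEIS03: calculated 402.0 vs reported 402.0 → residual 0.0 km
  SEIS04: calculated 56.8 vs reported 56.9 → residual 0.1 km
  SEIS05: calculated 332.8 vs reported 263.3 → residual 69.5 km
  SEIS06: calculated 269.6 vs reported 269.6 → residual 0.0 km
SEIS03, SEIS04, SEIS06 are mutually consistent (residuals ≈ 0); SEIS05 is off by 69.5 km.

SEIS05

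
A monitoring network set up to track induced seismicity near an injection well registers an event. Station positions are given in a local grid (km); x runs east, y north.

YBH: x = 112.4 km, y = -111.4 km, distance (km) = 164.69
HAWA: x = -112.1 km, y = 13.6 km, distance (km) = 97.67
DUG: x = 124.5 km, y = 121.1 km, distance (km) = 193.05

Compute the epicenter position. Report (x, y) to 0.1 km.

(-17.3, -9.9)

Circle about each station: (x − 112.4)² + (y + 111.4)² = 164.69²; (x + 112.1)² + (y − 13.6)² = 97.67²; (x − 124.5)² + (y − 121.1)² = 193.05².
Subtracting pairs of circle equations eliminates x²+y² and gives linear equations (the radical axes):
-449.0 x + 250.0 y = 5291.02
24.2 x + 465.0 y = -5023.77
Solving the 2×2 system: x ≈ -17.3, y ≈ -9.9 km.
Check against YBH (with the unrounded x, y): √((x − 112.4)²+(y + 111.4)²) = 164.69 ≈ 164.69 km. ✓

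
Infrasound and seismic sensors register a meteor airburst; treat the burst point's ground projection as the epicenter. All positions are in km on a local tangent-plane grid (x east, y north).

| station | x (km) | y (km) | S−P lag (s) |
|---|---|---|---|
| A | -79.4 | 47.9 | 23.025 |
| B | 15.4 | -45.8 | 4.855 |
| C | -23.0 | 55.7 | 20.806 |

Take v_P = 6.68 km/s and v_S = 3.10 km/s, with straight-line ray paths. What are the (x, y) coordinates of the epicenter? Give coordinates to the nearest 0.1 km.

(-6.4, -63.5)

Distance from S−P lag: d = Δt · v_P v_S / (v_P − v_S) = Δt · (6.68·3.10)/(6.68−3.10) ≈ 5.7844·Δt.
So d_A = 133.18, d_B = 28.08, d_C = 120.35 km.
Circle about each station: (x + 79.4)² + (y − 47.9)² = 133.18²; (x − 15.4)² + (y + 45.8)² = 28.08²; (x + 23.0)² + (y − 55.7)² = 120.35².
Subtracting the A equation from the B and C equations removes the quadratic terms:
189.6 x − 187.4 y = 10684.46
112.8 x + 15.6 y = -1714.49
Solving the 2×2 system: x ≈ -6.4, y ≈ -63.5 km.
Check against A (with the unrounded x, y): √((x + 79.4)²+(y − 47.9)²) = 133.18 ≈ 133.18 km. ✓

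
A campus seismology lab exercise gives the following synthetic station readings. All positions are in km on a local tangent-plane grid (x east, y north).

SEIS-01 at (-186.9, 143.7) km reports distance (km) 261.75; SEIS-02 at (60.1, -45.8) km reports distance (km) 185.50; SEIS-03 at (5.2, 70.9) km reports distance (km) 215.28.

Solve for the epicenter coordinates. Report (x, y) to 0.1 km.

x ≈ -114.7 km, y ≈ -107.9 km

Circle about each station: (x + 186.9)² + (y − 143.7)² = 261.75²; (x − 60.1)² + (y + 45.8)² = 185.50²; (x − 5.2)² + (y − 70.9)² = 215.28².
Subtracting pairs of circle equations eliminates x²+y² and gives linear equations (the radical axes):
494.0 x − 379.0 y = -15768.84
384.2 x − 145.6 y = -28359.87
Solving the 2×2 system: x ≈ -114.7, y ≈ -107.9 km.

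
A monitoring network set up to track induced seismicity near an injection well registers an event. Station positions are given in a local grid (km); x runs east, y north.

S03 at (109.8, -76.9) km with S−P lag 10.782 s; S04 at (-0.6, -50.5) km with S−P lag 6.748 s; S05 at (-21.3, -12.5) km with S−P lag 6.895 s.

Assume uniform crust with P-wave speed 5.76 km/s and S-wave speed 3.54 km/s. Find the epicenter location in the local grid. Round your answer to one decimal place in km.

Distance from S−P lag: d = Δt · v_P v_S / (v_P − v_S) = Δt · (5.76·3.54)/(5.76−3.54) ≈ 9.1849·Δt.
So d_S03 = 99.03, d_S04 = 61.98, d_S05 = 63.33 km.
Circle about each station: (x − 109.8)² + (y + 76.9)² = 99.03²; (x + 0.6)² + (y + 50.5)² = 61.98²; (x + 21.3)² + (y + 12.5)² = 63.33².
Subtracting pairs of circle equations eliminates x²+y² and gives linear equations (the radical axes):
-220.8 x + 52.8 y = -9453.62
-262.2 x + 128.8 y = -11563.46
Solving the 2×2 system: x ≈ 41.6, y ≈ -5.1 km.
Check against S03 (with the unrounded x, y): √((x − 109.8)²+(y + 76.9)²) = 99.03 ≈ 99.03 km. ✓

(41.6, -5.1)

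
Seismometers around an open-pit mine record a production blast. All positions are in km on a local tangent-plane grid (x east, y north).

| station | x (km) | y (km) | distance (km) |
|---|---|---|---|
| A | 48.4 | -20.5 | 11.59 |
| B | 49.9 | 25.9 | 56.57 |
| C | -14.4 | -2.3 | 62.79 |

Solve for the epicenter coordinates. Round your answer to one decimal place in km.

Circle about each station: (x − 48.4)² + (y + 20.5)² = 11.59²; (x − 49.9)² + (y − 25.9)² = 56.57²; (x + 14.4)² + (y + 2.3)² = 62.79².
Subtracting the A equation from the B and C equations removes the quadratic terms:
3.0 x + 92.8 y = -2667.83
-125.6 x + 36.4 y = -6358.42
Solving the 2×2 system: x ≈ 41.9, y ≈ -30.1 km.

x ≈ 41.9 km, y ≈ -30.1 km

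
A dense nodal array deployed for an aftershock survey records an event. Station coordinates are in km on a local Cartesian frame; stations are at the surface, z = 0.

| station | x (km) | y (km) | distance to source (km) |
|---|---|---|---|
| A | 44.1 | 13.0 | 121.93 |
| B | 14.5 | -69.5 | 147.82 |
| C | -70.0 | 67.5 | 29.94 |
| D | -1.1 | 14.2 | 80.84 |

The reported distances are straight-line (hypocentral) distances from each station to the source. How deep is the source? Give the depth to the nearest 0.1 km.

depth ≈ 24.0 km

Each station gives a sphere (x−x_i)² + (y−y_i)² + z² = d_i² (stations at z=0).
Subtracting the A sphere from B and C: z² cancels, leaving linear equations in x and y:
-59.2 x − 165.0 y = -4057.14
-228.2 x + 109.0 y = 21312.96
Solving: x ≈ -69.705, y ≈ 49.598 km (keep extra digits for the depth step; rounded: -69.7, 49.6).
Then from the A sphere: z² = 121.93² − (x − 44.1)² − (y − 13.0)² with x = -69.705, y = 49.598, so z ≈ 23.999 ≈ 24.0 km.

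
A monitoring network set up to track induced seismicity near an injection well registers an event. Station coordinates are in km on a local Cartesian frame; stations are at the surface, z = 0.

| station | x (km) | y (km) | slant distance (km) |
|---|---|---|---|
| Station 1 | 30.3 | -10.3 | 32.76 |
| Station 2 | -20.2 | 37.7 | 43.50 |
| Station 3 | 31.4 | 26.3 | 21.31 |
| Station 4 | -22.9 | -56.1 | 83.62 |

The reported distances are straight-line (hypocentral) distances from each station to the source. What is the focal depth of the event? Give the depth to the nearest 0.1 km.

11.6 km

Each station gives a sphere (x−x_i)² + (y−y_i)² + z² = d_i² (stations at z=0).
Subtracting the Station 1 sphere from Station 2 and Station 3: z² cancels, leaving linear equations in x and y:
-101.0 x + 96.0 y = -13.88
2.2 x + 73.2 y = 1272.57
Solving: x ≈ 16.199, y ≈ 16.898 km (keep extra digits for the depth step; rounded: 16.2, 16.9).
Then from the Station 1 sphere: z² = 32.76² − (x − 30.3)² − (y + 10.3)² with x = 16.199, y = 16.898, so z ≈ 11.604 ≈ 11.6 km.
Check against Station 4 (with the unrounded solution): distance 83.62 ≈ 83.62 km. ✓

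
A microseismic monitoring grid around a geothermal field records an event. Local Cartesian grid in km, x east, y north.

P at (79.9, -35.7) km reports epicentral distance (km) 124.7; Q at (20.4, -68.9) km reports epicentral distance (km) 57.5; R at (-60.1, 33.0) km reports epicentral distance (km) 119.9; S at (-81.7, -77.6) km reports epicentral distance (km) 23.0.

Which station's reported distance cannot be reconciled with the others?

Solve using three stations at a time. Using P, Q, R (subtract circle equations pairwise → linear system) gives (x, y) ≈ (-34.9, -84.2).
Distances from that point to each station vs reported:
  P: calculated 124.7 vs reported 124.7 → residual 0.0 km
  Q: calculated 57.4 vs reported 57.5 → residual 0.1 km
  R: calculated 119.9 vs reported 119.9 → residual 0.0 km
  S: calculated 47.2 vs reported 23.0 → residual 24.2 km
P, Q, R are mutually consistent (residuals ≈ 0); S is off by 24.2 km.

S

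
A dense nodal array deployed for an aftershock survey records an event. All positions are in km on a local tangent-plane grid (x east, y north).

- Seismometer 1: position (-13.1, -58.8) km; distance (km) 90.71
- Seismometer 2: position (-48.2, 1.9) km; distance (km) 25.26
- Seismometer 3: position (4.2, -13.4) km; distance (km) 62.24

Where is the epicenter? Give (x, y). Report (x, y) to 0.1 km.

Circle about each station: (x + 13.1)² + (y + 58.8)² = 90.71²; (x + 48.2)² + (y − 1.9)² = 25.26²; (x − 4.2)² + (y + 13.4)² = 62.24².
Subtracting the Seismometer 1 equation from the Seismometer 2 and Seismometer 3 equations removes the quadratic terms:
-70.2 x + 121.4 y = 6288.04
34.6 x + 90.8 y = 922.64
Solving the 2×2 system: x ≈ -43.4, y ≈ 26.7 km.
Check against Seismometer 1 (with the unrounded x, y): √((x + 13.1)²+(y + 58.8)²) = 90.71 ≈ 90.71 km. ✓

(-43.4, 26.7)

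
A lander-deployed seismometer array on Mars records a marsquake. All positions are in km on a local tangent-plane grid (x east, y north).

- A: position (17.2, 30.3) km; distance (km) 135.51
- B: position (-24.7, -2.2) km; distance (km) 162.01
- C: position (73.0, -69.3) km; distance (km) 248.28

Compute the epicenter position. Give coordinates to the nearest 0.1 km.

Circle about each station: (x − 17.2)² + (y − 30.3)² = 135.51²; (x + 24.7)² + (y + 2.2)² = 162.01²; (x − 73.0)² + (y + 69.3)² = 248.28².
Subtracting pairs of circle equations eliminates x²+y² and gives linear equations (the radical axes):
-83.8 x − 65.0 y = -8483.28
111.6 x − 199.2 y = -34362.44
Solving the 2×2 system: x ≈ -22.7, y ≈ 159.8 km.
Check against A (with the unrounded x, y): √((x − 17.2)²+(y − 30.3)²) = 135.49 ≈ 135.51 km. ✓

-22.7 km east, 159.8 km north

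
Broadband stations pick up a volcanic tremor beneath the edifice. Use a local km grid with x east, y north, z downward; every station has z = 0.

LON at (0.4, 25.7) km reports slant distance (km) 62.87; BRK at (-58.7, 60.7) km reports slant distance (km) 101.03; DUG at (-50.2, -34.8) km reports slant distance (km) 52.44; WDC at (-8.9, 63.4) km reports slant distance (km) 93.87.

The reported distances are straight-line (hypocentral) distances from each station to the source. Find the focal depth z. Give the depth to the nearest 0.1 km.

z ≈ 37.1 km

Each station gives a sphere (x−x_i)² + (y−y_i)² + z² = d_i² (stations at z=0).
Subtracting the LON sphere from BRK and DUG: z² cancels, leaving linear equations in x and y:
-118.2 x + 70.0 y = 215.11
-101.2 x − 121.0 y = 4273.11
Solving: x ≈ -15.204, y ≈ -22.599 km (keep extra digits for the depth step; rounded: -15.2, -22.6).
Then from the LON sphere: z² = 62.87² − (x − 0.4)² − (y − 25.7)² with x = -15.204, y = -22.599, so z ≈ 37.099 ≈ 37.1 km.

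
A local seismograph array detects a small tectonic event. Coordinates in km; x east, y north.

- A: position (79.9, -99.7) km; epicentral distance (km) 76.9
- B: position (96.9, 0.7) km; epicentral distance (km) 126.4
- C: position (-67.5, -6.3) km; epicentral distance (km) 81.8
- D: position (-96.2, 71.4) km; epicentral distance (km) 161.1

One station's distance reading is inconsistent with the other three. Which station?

Solve using three stations at a time. Using B, C, D (subtract circle equations pairwise → linear system) gives (x, y) ≈ (-10.9, -65.2).
Distances from that point to each station vs reported:
  A: calculated 97.1 vs reported 76.9 → residual 20.2 km
  B: calculated 126.3 vs reported 126.4 → residual 0.1 km
  C: calculated 81.7 vs reported 81.8 → residual 0.1 km
  D: calculated 161.0 vs reported 161.1 → residual 0.1 km
B, C, D are mutually consistent (residuals ≈ 0); A is off by 20.2 km.

A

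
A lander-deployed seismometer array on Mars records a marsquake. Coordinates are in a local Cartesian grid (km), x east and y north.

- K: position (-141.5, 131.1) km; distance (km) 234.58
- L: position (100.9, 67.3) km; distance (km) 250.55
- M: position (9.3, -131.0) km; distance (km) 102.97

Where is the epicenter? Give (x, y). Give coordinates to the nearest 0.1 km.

(-88.0, -97.3)

Circle about each station: (x + 141.5)² + (y − 131.1)² = 234.58²; (x − 100.9)² + (y − 67.3)² = 250.55²; (x − 9.3)² + (y + 131.0)² = 102.97².
Subtracting the K equation from the L and M equations removes the quadratic terms:
484.8 x − 127.6 y = -30246.89
301.6 x − 524.2 y = 24462.99
Solving the 2×2 system: x ≈ -88.0, y ≈ -97.3 km.
Check against K (with the unrounded x, y): √((x + 141.5)²+(y − 131.1)²) = 234.58 ≈ 234.58 km. ✓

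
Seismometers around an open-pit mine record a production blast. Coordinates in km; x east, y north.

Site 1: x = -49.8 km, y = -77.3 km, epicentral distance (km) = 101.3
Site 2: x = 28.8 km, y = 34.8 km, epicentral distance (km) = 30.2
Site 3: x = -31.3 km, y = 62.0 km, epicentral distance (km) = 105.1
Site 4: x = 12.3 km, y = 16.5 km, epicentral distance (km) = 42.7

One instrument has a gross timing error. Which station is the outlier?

Site 2

Solve using three stations at a time. Using Site 1, Site 3, Site 4 (subtract circle equations pairwise → linear system) gives (x, y) ≈ (34.0, -20.4).
Distances from that point to each station vs reported:
  Site 1: calculated 101.3 vs reported 101.3 → residual 0.0 km
  Site 2: calculated 55.4 vs reported 30.2 → residual 25.2 km
  Site 3: calculated 105.1 vs reported 105.1 → residual 0.0 km
  Site 4: calculated 42.8 vs reported 42.7 → residual 0.1 km
Site 1, Site 3, Site 4 are mutually consistent (residuals ≈ 0); Site 2 is off by 25.2 km.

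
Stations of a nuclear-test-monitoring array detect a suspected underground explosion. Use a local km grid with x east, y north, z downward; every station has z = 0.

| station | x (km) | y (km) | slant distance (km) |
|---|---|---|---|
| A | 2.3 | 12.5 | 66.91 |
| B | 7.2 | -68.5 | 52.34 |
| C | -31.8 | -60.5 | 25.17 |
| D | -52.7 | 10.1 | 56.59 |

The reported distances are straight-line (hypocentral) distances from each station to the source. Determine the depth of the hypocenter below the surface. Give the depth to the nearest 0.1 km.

15.8 km

Each station gives a sphere (x−x_i)² + (y−y_i)² + z² = d_i² (stations at z=0).
Subtracting the A sphere from B and C: z² cancels, leaving linear equations in x and y:
9.8 x − 162.0 y = 6320.02
-68.2 x − 146.0 y = 8353.37
Solving: x ≈ -34.499, y ≈ -41.099 km (keep extra digits for the depth step; rounded: -34.5, -41.1).
Then from the A sphere: z² = 66.91² − (x − 2.3)² − (y − 12.5)² with x = -34.499, y = -41.099, so z ≈ 15.809 ≈ 15.8 km.
Check against D (with the unrounded solution): distance 56.59 ≈ 56.59 km. ✓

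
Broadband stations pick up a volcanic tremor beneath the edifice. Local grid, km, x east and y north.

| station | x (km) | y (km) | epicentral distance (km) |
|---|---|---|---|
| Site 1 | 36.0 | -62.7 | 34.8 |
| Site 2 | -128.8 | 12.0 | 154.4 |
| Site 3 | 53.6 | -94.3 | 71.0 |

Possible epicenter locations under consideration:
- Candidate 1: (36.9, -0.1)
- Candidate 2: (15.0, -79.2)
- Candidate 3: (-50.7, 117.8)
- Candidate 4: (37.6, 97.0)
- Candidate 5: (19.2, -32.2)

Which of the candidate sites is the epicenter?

Candidate 5

For each candidate, compare |candidate − station| to the reported distance:
Candidate 1: residuals Site 1 27.8, Site 2 11.7, Site 3 24.7 → max 27.8 km
Candidate 2: residuals Site 1 8.1, Site 2 15.9, Site 3 29.6 → max 29.6 km
Candidate 3: residuals Site 1 165.4, Site 2 22.9, Site 3 165.4 → max 165.4 km
Candidate 4: residuals Site 1 124.9, Site 2 32.5, Site 3 121.0 → max 124.9 km
Candidate 5: residuals Site 1 0.0, Site 2 0.1, Site 3 0.0 → max 0.1 km
Only Candidate 5 has all residuals ≈ 0.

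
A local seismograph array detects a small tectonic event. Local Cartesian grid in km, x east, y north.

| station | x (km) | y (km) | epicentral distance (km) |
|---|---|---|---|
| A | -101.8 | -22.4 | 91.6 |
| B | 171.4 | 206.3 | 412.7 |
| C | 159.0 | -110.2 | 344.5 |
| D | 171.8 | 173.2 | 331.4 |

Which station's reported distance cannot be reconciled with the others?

Solve using three stations at a time. Using A, C, D (subtract circle equations pairwise → linear system) gives (x, y) ≈ (-140.0, 60.9).
Distances from that point to each station vs reported:
  A: calculated 91.7 vs reported 91.6 → residual 0.1 km
  B: calculated 343.7 vs reported 412.7 → residual 69.0 km
  C: calculated 344.5 vs reported 344.5 → residual 0.0 km
  D: calculated 331.4 vs reported 331.4 → residual 0.0 km
A, C, D are mutually consistent (residuals ≈ 0); B is off by 69.0 km.

B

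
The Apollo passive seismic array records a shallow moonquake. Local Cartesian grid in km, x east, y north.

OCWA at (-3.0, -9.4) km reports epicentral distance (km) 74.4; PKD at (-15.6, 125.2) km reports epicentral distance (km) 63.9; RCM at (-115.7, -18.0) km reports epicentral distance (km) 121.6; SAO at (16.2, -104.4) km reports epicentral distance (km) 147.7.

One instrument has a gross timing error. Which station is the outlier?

SAO

Solve using three stations at a time. Using OCWA, PKD, RCM (subtract circle equations pairwise → linear system) gives (x, y) ≈ (-24.1, 61.9).
Distances from that point to each station vs reported:
  OCWA: calculated 74.4 vs reported 74.4 → residual 0.0 km
  PKD: calculated 63.9 vs reported 63.9 → residual 0.0 km
  RCM: calculated 121.6 vs reported 121.6 → residual 0.0 km
  SAO: calculated 171.1 vs reported 147.7 → residual 23.4 km
OCWA, PKD, RCM are mutually consistent (residuals ≈ 0); SAO is off by 23.4 km.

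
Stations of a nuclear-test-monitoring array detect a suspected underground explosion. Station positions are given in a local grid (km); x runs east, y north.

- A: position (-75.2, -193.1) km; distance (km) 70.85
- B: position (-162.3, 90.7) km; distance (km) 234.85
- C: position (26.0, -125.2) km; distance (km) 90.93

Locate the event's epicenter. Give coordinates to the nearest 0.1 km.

-64.9 km east, -123.0 km north

Circle about each station: (x + 75.2)² + (y + 193.1)² = 70.85²; (x + 162.3)² + (y − 90.7)² = 234.85²; (x − 26.0)² + (y + 125.2)² = 90.93².
Subtracting the A equation from the B and C equations removes the quadratic terms:
-174.2 x + 567.6 y = -58509.67
202.4 x + 135.8 y = -29840.15
Solving the 2×2 system: x ≈ -64.9, y ≈ -123.0 km.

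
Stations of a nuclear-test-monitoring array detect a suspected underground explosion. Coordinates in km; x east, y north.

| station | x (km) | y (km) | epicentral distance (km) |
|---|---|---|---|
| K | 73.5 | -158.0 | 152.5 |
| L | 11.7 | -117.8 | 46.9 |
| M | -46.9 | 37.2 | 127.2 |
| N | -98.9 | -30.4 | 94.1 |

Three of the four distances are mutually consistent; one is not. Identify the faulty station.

Solve using three stations at a time. Using L, M, N (subtract circle equations pairwise → linear system) gives (x, y) ≈ (-24.5, -88.0).
Distances from that point to each station vs reported:
  K: calculated 120.4 vs reported 152.5 → residual 32.1 km
  L: calculated 46.9 vs reported 46.9 → residual 0.0 km
  M: calculated 127.2 vs reported 127.2 → residual 0.0 km
  N: calculated 94.1 vs reported 94.1 → residual 0.0 km
L, M, N are mutually consistent (residuals ≈ 0); K is off by 32.1 km.

K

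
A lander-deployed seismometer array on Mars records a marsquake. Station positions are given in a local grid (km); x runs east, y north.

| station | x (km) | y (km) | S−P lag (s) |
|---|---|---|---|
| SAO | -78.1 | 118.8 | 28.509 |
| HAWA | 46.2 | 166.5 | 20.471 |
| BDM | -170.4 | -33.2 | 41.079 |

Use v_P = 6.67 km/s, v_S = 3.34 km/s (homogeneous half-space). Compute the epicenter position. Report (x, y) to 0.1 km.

Distance from S−P lag: d = Δt · v_P v_S / (v_P − v_S) = Δt · (6.67·3.34)/(6.67−3.34) ≈ 6.6900·Δt.
So d_SAO = 190.73, d_HAWA = 136.95, d_BDM = 274.82 km.
Circle about each station: (x + 78.1)² + (y − 118.8)² = 190.73²; (x − 46.2)² + (y − 166.5)² = 136.95²; (x + 170.4)² + (y + 33.2)² = 274.82².
Subtracting the SAO equation from the HAWA and BDM equations removes the quadratic terms:
248.6 x + 95.4 y = 27266.27
-184.6 x − 304.0 y = -29222.75
Solving the 2×2 system: x ≈ 94.9, y ≈ 38.5 km.

94.9 km east, 38.5 km north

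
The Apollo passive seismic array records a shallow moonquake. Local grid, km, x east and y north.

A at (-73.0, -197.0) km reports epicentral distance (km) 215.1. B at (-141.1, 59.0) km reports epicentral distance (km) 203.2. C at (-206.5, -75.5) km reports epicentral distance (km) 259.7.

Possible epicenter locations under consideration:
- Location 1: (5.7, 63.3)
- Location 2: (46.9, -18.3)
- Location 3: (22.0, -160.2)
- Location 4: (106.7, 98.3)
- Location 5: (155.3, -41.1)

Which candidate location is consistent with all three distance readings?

Location 2

For each candidate, compare |candidate − station| to the reported distance:
Location 1: residuals A 56.8, B 56.3, C 6.1 → max 56.8 km
Location 2: residuals A 0.1, B 0.1, C 0.1 → max 0.1 km
Location 3: residuals A 113.2, B 70.0, C 16.0 → max 113.2 km
Location 4: residuals A 130.6, B 47.7, C 98.5 → max 130.6 km
Location 5: residuals A 61.4, B 109.6, C 103.7 → max 109.6 km
Only Location 2 has all residuals ≈ 0.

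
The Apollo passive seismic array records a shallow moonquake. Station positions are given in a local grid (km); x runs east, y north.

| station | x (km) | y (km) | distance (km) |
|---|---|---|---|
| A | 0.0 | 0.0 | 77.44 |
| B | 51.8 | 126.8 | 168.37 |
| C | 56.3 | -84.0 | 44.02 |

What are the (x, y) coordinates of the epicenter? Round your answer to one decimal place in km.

Circle about each station: x² + y² = 77.44²; (x − 51.8)² + (y − 126.8)² = 168.37²; (x − 56.3)² + (y + 84.0)² = 44.02².
Subtracting the A equation from the B and C equations removes the quadratic terms:
103.6 x + 253.6 y = -3590.02
112.6 x − 168.0 y = 14284.88
Solving the 2×2 system: x ≈ 65.7, y ≈ -41.0 km.

(65.7, -41.0)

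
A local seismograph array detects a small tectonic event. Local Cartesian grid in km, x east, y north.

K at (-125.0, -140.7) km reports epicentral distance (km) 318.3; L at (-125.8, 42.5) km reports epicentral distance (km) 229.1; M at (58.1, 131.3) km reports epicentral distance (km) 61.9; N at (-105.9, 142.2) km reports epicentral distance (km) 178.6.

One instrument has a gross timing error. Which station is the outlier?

N

Solve using three stations at a time. Using K, L, M (subtract circle equations pairwise → linear system) gives (x, y) ≈ (99.3, 85.1).
Distances from that point to each station vs reported:
  K: calculated 318.3 vs reported 318.3 → residual 0.0 km
  L: calculated 229.1 vs reported 229.1 → residual 0.0 km
  M: calculated 61.9 vs reported 61.9 → residual 0.0 km
  N: calculated 213.0 vs reported 178.6 → residual 34.4 km
K, L, M are mutually consistent (residuals ≈ 0); N is off by 34.4 km.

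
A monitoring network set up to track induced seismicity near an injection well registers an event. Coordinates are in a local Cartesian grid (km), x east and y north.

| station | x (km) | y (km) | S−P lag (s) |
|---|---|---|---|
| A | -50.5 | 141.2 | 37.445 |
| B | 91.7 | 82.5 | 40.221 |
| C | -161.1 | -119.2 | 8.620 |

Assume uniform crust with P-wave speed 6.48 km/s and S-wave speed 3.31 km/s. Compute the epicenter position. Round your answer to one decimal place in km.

Distance from S−P lag: d = Δt · v_P v_S / (v_P − v_S) = Δt · (6.48·3.31)/(6.48−3.31) ≈ 6.7662·Δt.
So d_A = 253.36, d_B = 272.14, d_C = 58.32 km.
Circle about each station: (x + 50.5)² + (y − 141.2)² = 253.36²; (x − 91.7)² + (y − 82.5)² = 272.14²; (x + 161.1)² + (y + 119.2)² = 58.32².
Subtracting pairs of circle equations eliminates x²+y² and gives linear equations (the radical axes):
284.4 x − 117.4 y = -17141.44
-221.2 x − 520.8 y = 78464.23
Solving the 2×2 system: x ≈ -104.2, y ≈ -106.4 km.

-104.2 km east, -106.4 km north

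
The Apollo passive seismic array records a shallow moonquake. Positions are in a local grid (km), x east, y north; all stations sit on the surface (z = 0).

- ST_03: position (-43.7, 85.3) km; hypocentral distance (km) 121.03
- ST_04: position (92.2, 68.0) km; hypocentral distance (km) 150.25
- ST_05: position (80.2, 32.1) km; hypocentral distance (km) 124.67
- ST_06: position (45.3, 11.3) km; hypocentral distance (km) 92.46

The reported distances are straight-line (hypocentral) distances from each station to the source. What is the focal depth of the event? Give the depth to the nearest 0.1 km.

Each station gives a sphere (x−x_i)² + (y−y_i)² + z² = d_i² (stations at z=0).
Subtracting the ST_03 sphere from ST_04 and ST_05: z² cancels, leaving linear equations in x and y:
271.8 x − 34.6 y = -3987.74
247.8 x − 106.4 y = -2617.68
Solving: x ≈ -16.403, y ≈ -13.599 km (keep extra digits for the depth step; rounded: -16.4, -13.6).
Then from the ST_03 sphere: z² = 121.03² − (x + 43.7)² − (y − 85.3)² with x = -16.403, y = -13.599, so z ≈ 64.204 ≈ 64.2 km.

depth ≈ 64.2 km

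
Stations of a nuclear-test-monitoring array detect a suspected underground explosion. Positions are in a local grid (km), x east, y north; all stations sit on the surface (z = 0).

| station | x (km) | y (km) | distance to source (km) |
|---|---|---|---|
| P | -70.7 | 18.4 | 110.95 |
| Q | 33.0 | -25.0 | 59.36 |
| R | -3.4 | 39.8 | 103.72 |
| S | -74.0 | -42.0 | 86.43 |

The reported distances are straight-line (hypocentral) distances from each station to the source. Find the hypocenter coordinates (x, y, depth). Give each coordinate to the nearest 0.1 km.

(1.5, -55.9, 39.7)

Each station gives a sphere (x−x_i)² + (y−y_i)² + z² = d_i² (stations at z=0).
Subtracting the P sphere from Q and R: z² cancels, leaving linear equations in x and y:
207.4 x − 86.8 y = 5163.24
134.6 x + 42.8 y = -2189.39
Solving: x ≈ 1.505, y ≈ -55.888 km (keep extra digits for the depth step; rounded: 1.5, -55.9).
Then from the P sphere: z² = 110.95² − (x + 70.7)² − (y − 18.4)² with x = 1.505, y = -55.888, so z ≈ 39.719 ≈ 39.7 km.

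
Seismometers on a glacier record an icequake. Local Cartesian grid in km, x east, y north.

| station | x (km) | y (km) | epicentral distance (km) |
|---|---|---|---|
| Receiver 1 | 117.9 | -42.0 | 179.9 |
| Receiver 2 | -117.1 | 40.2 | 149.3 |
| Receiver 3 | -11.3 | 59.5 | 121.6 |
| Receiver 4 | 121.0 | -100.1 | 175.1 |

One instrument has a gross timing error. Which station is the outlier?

Solve using three stations at a time. Using Receiver 1, Receiver 2, Receiver 4 (subtract circle equations pairwise → linear system) gives (x, y) ≈ (-53.9, -95.0).
Distances from that point to each station vs reported:
  Receiver 1: calculated 179.8 vs reported 179.9 → residual 0.1 km
  Receiver 2: calculated 149.2 vs reported 149.3 → residual 0.1 km
  Receiver 3: calculated 160.2 vs reported 121.6 → residual 38.6 km
  Receiver 4: calculated 175.0 vs reported 175.1 → residual 0.1 km
Receiver 1, Receiver 2, Receiver 4 are mutually consistent (residuals ≈ 0); Receiver 3 is off by 38.6 km.

Receiver 3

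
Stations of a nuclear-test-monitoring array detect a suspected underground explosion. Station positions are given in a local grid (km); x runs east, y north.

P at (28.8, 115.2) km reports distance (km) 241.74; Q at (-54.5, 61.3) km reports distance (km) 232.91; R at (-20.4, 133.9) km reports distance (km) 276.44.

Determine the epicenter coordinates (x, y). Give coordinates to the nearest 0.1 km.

x ≈ 95.0 km, y ≈ -117.3 km

Circle about each station: (x − 28.8)² + (y − 115.2)² = 241.74²; (x + 54.5)² + (y − 61.3)² = 232.91²; (x + 20.4)² + (y − 133.9)² = 276.44².
Subtracting pairs of circle equations eliminates x²+y² and gives linear equations (the radical axes):
-166.6 x − 107.8 y = -3181.38
-98.4 x + 37.4 y = -13735.96
Solving the 2×2 system: x ≈ 95.0, y ≈ -117.3 km.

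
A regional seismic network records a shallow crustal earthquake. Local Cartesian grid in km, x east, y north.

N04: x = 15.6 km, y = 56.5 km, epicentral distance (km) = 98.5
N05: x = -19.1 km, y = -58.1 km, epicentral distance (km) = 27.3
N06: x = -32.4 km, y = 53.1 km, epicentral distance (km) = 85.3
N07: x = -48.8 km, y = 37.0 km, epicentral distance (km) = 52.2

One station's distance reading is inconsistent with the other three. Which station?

Solve using three stations at a time. Using N04, N05, N06 (subtract circle equations pairwise → linear system) gives (x, y) ≈ (-27.5, -32.1).
Distances from that point to each station vs reported:
  N04: calculated 98.5 vs reported 98.5 → residual 0.0 km
  N05: calculated 27.4 vs reported 27.3 → residual 0.1 km
  N06: calculated 85.3 vs reported 85.3 → residual 0.0 km
  N07: calculated 72.3 vs reported 52.2 → residual 20.1 km
N04, N05, N06 are mutually consistent (residuals ≈ 0); N07 is off by 20.1 km.

N07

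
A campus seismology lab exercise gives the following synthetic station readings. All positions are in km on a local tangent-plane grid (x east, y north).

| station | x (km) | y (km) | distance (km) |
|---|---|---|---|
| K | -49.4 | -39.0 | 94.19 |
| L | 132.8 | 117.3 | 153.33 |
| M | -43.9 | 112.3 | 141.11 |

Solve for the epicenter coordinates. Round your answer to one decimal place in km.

(37.6, -2.9)

Circle about each station: (x + 49.4)² + (y + 39.0)² = 94.19²; (x − 132.8)² + (y − 117.3)² = 153.33²; (x + 43.9)² + (y − 112.3)² = 141.11².
Subtracting the K equation from the L and M equations removes the quadratic terms:
364.4 x + 312.6 y = 12795.44
11.0 x + 302.6 y = -463.14
Solving the 2×2 system: x ≈ 37.6, y ≈ -2.9 km.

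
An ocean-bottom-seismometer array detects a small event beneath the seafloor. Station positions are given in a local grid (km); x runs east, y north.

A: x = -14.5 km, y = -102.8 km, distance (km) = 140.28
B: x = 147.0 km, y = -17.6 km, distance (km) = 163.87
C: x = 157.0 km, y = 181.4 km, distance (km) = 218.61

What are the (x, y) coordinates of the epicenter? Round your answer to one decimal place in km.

-7.4 km east, 37.3 km north

Circle about each station: (x + 14.5)² + (y + 102.8)² = 140.28²; (x − 147.0)² + (y + 17.6)² = 163.87²; (x − 157.0)² + (y − 181.4)² = 218.61².
Subtracting the A equation from the B and C equations removes the quadratic terms:
323.0 x + 170.4 y = 3965.77
343.0 x + 568.4 y = 18665.02
Solving the 2×2 system: x ≈ -7.4, y ≈ 37.3 km.
Check against A (with the unrounded x, y): √((x + 14.5)²+(y + 102.8)²) = 140.28 ≈ 140.28 km. ✓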